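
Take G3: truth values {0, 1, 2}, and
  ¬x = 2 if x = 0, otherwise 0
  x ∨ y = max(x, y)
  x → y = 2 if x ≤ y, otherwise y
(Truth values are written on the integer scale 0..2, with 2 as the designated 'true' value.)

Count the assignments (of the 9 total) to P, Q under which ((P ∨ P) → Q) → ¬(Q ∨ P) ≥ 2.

P = 0, Q = 0 ↦ 2  ≥
P = 0, Q = 1 ↦ 0  <
P = 0, Q = 2 ↦ 0  <
P = 1, Q = 0 ↦ 2  ≥
P = 1, Q = 1 ↦ 0  <
P = 1, Q = 2 ↦ 0  <
P = 2, Q = 0 ↦ 2  ≥
P = 2, Q = 1 ↦ 0  <
P = 2, Q = 2 ↦ 0  <
So 3 of the 9 assignments meet the threshold.

3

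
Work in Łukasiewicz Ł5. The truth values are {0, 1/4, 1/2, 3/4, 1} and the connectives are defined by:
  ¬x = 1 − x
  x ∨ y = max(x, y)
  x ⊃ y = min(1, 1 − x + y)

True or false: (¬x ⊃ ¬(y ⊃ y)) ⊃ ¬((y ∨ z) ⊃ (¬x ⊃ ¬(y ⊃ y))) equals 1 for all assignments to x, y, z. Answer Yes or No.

Counterexample: take x = 1/4, y = 0, z = 0.
¬x = ¬1/4 = 3/4
y ⊃ y = 0 ⊃ 0 = 1
¬(y ⊃ y) = ¬1 = 0
¬x ⊃ ¬(y ⊃ y) = 3/4 ⊃ 0 = 1/4
y ∨ z = 0 ∨ 0 = 0
(y ∨ z) ⊃ (¬x ⊃ ¬(y ⊃ y)) = 0 ⊃ 1/4 = 1
¬((y ∨ z) ⊃ (¬x ⊃ ¬(y ⊃ y))) = ¬1 = 0
(¬x ⊃ ¬(y ⊃ y)) ⊃ ¬((y ∨ z) ⊃ (¬x ⊃ ¬(y ⊃ y))) = 1/4 ⊃ 0 = 3/4
This gives 3/4 ≠ 1.

No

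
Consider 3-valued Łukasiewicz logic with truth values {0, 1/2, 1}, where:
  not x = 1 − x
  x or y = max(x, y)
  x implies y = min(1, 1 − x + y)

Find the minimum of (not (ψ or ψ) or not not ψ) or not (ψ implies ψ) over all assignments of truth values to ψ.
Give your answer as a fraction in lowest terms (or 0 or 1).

1/2

Take ψ = 1/2:
ψ or ψ = 1/2 or 1/2 = 1/2
not (ψ or ψ) = not 1/2 = 1/2
not ψ = not 1/2 = 1/2
not not ψ = not 1/2 = 1/2
not (ψ or ψ) or not not ψ = 1/2 or 1/2 = 1/2
ψ implies ψ = 1/2 implies 1/2 = 1
not (ψ implies ψ) = not 1 = 0
(not (ψ or ψ) or not not ψ) or not (ψ implies ψ) = 1/2 or 0 = 1/2
No assignment yields a value below 1/2, so this is the minimum.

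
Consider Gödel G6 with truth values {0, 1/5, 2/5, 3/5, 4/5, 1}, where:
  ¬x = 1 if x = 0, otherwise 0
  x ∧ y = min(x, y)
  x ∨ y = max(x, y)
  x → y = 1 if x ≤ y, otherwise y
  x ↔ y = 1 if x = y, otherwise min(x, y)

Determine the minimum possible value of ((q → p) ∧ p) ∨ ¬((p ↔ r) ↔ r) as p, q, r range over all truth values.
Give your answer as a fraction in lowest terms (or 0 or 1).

Take p = 1/5, q = 0, r = 0:
q → p = 0 → 1/5 = 1
(q → p) ∧ p = 1 ∧ 1/5 = 1/5
p ↔ r = 1/5 ↔ 0 = 0
(p ↔ r) ↔ r = 0 ↔ 0 = 1
¬((p ↔ r) ↔ r) = ¬1 = 0
((q → p) ∧ p) ∨ ¬((p ↔ r) ↔ r) = 1/5 ∨ 0 = 1/5
No assignment yields a value below 1/5, so this is the minimum.

1/5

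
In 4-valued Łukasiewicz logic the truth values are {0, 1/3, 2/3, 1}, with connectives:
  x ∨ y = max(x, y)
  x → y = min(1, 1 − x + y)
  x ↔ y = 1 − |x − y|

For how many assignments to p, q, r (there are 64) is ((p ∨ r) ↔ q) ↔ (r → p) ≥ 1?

value 1: 18 assignments (counts)
value 2/3: 26 assignments
value 1/3: 14 assignments
value 0: 6 assignments
So 18 of the 64 assignments meet the threshold.

18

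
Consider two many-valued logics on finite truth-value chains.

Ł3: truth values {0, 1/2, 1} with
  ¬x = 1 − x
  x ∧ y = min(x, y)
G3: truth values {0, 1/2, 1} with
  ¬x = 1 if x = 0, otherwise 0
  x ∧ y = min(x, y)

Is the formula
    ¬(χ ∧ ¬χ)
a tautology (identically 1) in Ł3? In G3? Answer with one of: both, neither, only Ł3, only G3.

only G3

In Ł3: at χ = 1/2 the value is 1/2 — not a tautology.
In G3: every assignment gives 1 — tautology.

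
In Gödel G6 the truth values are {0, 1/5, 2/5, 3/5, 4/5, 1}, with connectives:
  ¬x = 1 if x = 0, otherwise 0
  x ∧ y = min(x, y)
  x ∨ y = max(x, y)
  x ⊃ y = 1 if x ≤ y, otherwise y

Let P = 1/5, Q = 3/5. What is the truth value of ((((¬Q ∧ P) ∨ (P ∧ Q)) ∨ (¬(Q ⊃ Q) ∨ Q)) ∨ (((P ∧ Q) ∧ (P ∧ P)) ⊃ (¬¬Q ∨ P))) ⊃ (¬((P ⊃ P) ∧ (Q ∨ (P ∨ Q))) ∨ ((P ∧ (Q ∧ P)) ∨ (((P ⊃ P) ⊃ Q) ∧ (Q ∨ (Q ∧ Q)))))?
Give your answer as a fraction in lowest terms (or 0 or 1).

¬Q = ¬3/5 = 0
¬Q ∧ P = 0 ∧ 1/5 = 0
P ∧ Q = 1/5 ∧ 3/5 = 1/5
(¬Q ∧ P) ∨ (P ∧ Q) = 0 ∨ 1/5 = 1/5
Q ⊃ Q = 3/5 ⊃ 3/5 = 1
¬(Q ⊃ Q) = ¬1 = 0
¬(Q ⊃ Q) ∨ Q = 0 ∨ 3/5 = 3/5
((¬Q ∧ P) ∨ (P ∧ Q)) ∨ (¬(Q ⊃ Q) ∨ Q) = 1/5 ∨ 3/5 = 3/5
P ∧ Q = 1/5 ∧ 3/5 = 1/5
P ∧ P = 1/5 ∧ 1/5 = 1/5
(P ∧ Q) ∧ (P ∧ P) = 1/5 ∧ 1/5 = 1/5
¬Q = ¬3/5 = 0
¬¬Q = ¬0 = 1
¬¬Q ∨ P = 1 ∨ 1/5 = 1
((P ∧ Q) ∧ (P ∧ P)) ⊃ (¬¬Q ∨ P) = 1/5 ⊃ 1 = 1
(((¬Q ∧ P) ∨ (P ∧ Q)) ∨ (¬(Q ⊃ Q) ∨ Q)) ∨ (((P ∧ Q) ∧ (P ∧ P)) ⊃ (¬¬Q ∨ P)) = 3/5 ∨ 1 = 1
P ⊃ P = 1/5 ⊃ 1/5 = 1
P ∨ Q = 1/5 ∨ 3/5 = 3/5
Q ∨ (P ∨ Q) = 3/5 ∨ 3/5 = 3/5
(P ⊃ P) ∧ (Q ∨ (P ∨ Q)) = 1 ∧ 3/5 = 3/5
¬((P ⊃ P) ∧ (Q ∨ (P ∨ Q))) = ¬3/5 = 0
Q ∧ P = 3/5 ∧ 1/5 = 1/5
P ∧ (Q ∧ P) = 1/5 ∧ 1/5 = 1/5
P ⊃ P = 1/5 ⊃ 1/5 = 1
(P ⊃ P) ⊃ Q = 1 ⊃ 3/5 = 3/5
Q ∧ Q = 3/5 ∧ 3/5 = 3/5
Q ∨ (Q ∧ Q) = 3/5 ∨ 3/5 = 3/5
((P ⊃ P) ⊃ Q) ∧ (Q ∨ (Q ∧ Q)) = 3/5 ∧ 3/5 = 3/5
(P ∧ (Q ∧ P)) ∨ (((P ⊃ P) ⊃ Q) ∧ (Q ∨ (Q ∧ Q))) = 1/5 ∨ 3/5 = 3/5
¬((P ⊃ P) ∧ (Q ∨ (P ∨ Q))) ∨ ((P ∧ (Q ∧ P)) ∨ (((P ⊃ P) ⊃ Q) ∧ (Q ∨ (Q ∧ Q)))) = 0 ∨ 3/5 = 3/5
((((¬Q ∧ P) ∨ (P ∧ Q)) ∨ (¬(Q ⊃ Q) ∨ Q)) ∨ (((P ∧ Q) ∧ (P ∧ P)) ⊃ (¬¬Q ∨ P))) ⊃ (¬((P ⊃ P) ∧ (Q ∨ (P ∨ Q))) ∨ ((P ∧ (Q ∧ P)) ∨ (((P ⊃ P) ⊃ Q) ∧ (Q ∨ (Q ∧ Q))))) = 1 ⊃ 3/5 = 3/5

3/5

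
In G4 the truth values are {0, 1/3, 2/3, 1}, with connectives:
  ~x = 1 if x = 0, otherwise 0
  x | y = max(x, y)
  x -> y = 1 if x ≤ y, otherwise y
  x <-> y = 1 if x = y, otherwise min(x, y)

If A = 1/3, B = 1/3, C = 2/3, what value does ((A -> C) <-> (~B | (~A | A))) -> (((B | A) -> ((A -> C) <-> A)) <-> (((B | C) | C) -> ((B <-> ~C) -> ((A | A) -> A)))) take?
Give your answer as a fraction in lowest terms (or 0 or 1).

1

A -> C = 1/3 -> 2/3 = 1
~B = ~1/3 = 0
~A = ~1/3 = 0
~A | A = 0 | 1/3 = 1/3
~B | (~A | A) = 0 | 1/3 = 1/3
(A -> C) <-> (~B | (~A | A)) = 1 <-> 1/3 = 1/3
B | A = 1/3 | 1/3 = 1/3
A -> C = 1/3 -> 2/3 = 1
(A -> C) <-> A = 1 <-> 1/3 = 1/3
(B | A) -> ((A -> C) <-> A) = 1/3 -> 1/3 = 1
B | C = 1/3 | 2/3 = 2/3
(B | C) | C = 2/3 | 2/3 = 2/3
~C = ~2/3 = 0
B <-> ~C = 1/3 <-> 0 = 0
A | A = 1/3 | 1/3 = 1/3
(A | A) -> A = 1/3 -> 1/3 = 1
(B <-> ~C) -> ((A | A) -> A) = 0 -> 1 = 1
((B | C) | C) -> ((B <-> ~C) -> ((A | A) -> A)) = 2/3 -> 1 = 1
((B | A) -> ((A -> C) <-> A)) <-> (((B | C) | C) -> ((B <-> ~C) -> ((A | A) -> A))) = 1 <-> 1 = 1
((A -> C) <-> (~B | (~A | A))) -> (((B | A) -> ((A -> C) <-> A)) <-> (((B | C) | C) -> ((B <-> ~C) -> ((A | A) -> A)))) = 1/3 -> 1 = 1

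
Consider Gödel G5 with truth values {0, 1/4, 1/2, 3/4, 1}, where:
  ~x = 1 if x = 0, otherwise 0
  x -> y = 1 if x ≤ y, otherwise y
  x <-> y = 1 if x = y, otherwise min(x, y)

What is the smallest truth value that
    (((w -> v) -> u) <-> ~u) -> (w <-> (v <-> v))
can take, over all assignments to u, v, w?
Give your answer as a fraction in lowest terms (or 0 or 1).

1/4

Take u = 0, v = 0, w = 1/4:
w -> v = 1/4 -> 0 = 0
(w -> v) -> u = 0 -> 0 = 1
~u = ~0 = 1
((w -> v) -> u) <-> ~u = 1 <-> 1 = 1
v <-> v = 0 <-> 0 = 1
w <-> (v <-> v) = 1/4 <-> 1 = 1/4
(((w -> v) -> u) <-> ~u) -> (w <-> (v <-> v)) = 1 -> 1/4 = 1/4
No assignment yields a value below 1/4, so this is the minimum.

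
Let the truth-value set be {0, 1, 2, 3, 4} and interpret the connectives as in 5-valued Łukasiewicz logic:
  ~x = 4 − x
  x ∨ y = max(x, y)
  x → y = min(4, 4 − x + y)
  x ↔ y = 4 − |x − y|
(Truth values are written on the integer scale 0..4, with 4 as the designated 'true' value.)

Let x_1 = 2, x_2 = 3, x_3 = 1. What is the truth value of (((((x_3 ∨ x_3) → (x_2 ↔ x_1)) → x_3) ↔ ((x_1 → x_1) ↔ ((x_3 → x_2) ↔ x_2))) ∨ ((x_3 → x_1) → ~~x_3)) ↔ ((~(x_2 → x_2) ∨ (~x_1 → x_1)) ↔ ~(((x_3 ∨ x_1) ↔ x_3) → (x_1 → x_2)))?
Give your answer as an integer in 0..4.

x_3 ∨ x_3 = 1 ∨ 1 = 1
x_2 ↔ x_1 = 3 ↔ 2 = 3
(x_3 ∨ x_3) → (x_2 ↔ x_1) = 1 → 3 = 4
((x_3 ∨ x_3) → (x_2 ↔ x_1)) → x_3 = 4 → 1 = 1
x_1 → x_1 = 2 → 2 = 4
x_3 → x_2 = 1 → 3 = 4
(x_3 → x_2) ↔ x_2 = 4 ↔ 3 = 3
(x_1 → x_1) ↔ ((x_3 → x_2) ↔ x_2) = 4 ↔ 3 = 3
(((x_3 ∨ x_3) → (x_2 ↔ x_1)) → x_3) ↔ ((x_1 → x_1) ↔ ((x_3 → x_2) ↔ x_2)) = 1 ↔ 3 = 2
x_3 → x_1 = 1 → 2 = 4
~x_3 = ~1 = 3
~~x_3 = ~3 = 1
(x_3 → x_1) → ~~x_3 = 4 → 1 = 1
((((x_3 ∨ x_3) → (x_2 ↔ x_1)) → x_3) ↔ ((x_1 → x_1) ↔ ((x_3 → x_2) ↔ x_2))) ∨ ((x_3 → x_1) → ~~x_3) = 2 ∨ 1 = 2
x_2 → x_2 = 3 → 3 = 4
~(x_2 → x_2) = ~4 = 0
~x_1 = ~2 = 2
~x_1 → x_1 = 2 → 2 = 4
~(x_2 → x_2) ∨ (~x_1 → x_1) = 0 ∨ 4 = 4
x_3 ∨ x_1 = 1 ∨ 2 = 2
(x_3 ∨ x_1) ↔ x_3 = 2 ↔ 1 = 3
x_1 → x_2 = 2 → 3 = 4
((x_3 ∨ x_1) ↔ x_3) → (x_1 → x_2) = 3 → 4 = 4
~(((x_3 ∨ x_1) ↔ x_3) → (x_1 → x_2)) = ~4 = 0
(~(x_2 → x_2) ∨ (~x_1 → x_1)) ↔ ~(((x_3 ∨ x_1) ↔ x_3) → (x_1 → x_2)) = 4 ↔ 0 = 0
(((((x_3 ∨ x_3) → (x_2 ↔ x_1)) → x_3) ↔ ((x_1 → x_1) ↔ ((x_3 → x_2) ↔ x_2))) ∨ ((x_3 → x_1) → ~~x_3)) ↔ ((~(x_2 → x_2) ∨ (~x_1 → x_1)) ↔ ~(((x_3 ∨ x_1) ↔ x_3) → (x_1 → x_2))) = 2 ↔ 0 = 2

2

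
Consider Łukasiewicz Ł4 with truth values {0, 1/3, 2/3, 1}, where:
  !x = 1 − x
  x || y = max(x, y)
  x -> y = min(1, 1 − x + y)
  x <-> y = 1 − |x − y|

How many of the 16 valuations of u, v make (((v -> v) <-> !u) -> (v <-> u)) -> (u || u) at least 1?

5

u = 0, v = 0 ↦ 0  <
u = 0, v = 1/3 ↦ 1/3  <
u = 0, v = 2/3 ↦ 2/3  <
u = 0, v = 1 ↦ 1  ≥
u = 1/3, v = 0 ↦ 1/3  <
u = 1/3, v = 1/3 ↦ 1/3  <
u = 1/3, v = 2/3 ↦ 1/3  <
u = 1/3, v = 1 ↦ 2/3  <
u = 2/3, v = 0 ↦ 2/3  <
u = 2/3, v = 1/3 ↦ 2/3  <
u = 2/3, v = 2/3 ↦ 2/3  <
u = 2/3, v = 1 ↦ 2/3  <
u = 1, v = 0 ↦ 1  ≥
u = 1, v = 1/3 ↦ 1  ≥
u = 1, v = 2/3 ↦ 1  ≥
u = 1, v = 1 ↦ 1  ≥
So 5 of the 16 assignments meet the threshold.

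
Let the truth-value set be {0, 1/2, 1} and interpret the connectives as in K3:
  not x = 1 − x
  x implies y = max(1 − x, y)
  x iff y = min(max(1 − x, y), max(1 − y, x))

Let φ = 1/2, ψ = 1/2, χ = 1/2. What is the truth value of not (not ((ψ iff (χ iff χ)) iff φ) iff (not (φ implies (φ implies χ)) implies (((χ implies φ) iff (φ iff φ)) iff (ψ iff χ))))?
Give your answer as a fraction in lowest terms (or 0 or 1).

1/2

χ iff χ = 1/2 iff 1/2 = 1/2
ψ iff (χ iff χ) = 1/2 iff 1/2 = 1/2
(ψ iff (χ iff χ)) iff φ = 1/2 iff 1/2 = 1/2
not ((ψ iff (χ iff χ)) iff φ) = not 1/2 = 1/2
φ implies χ = 1/2 implies 1/2 = 1/2
φ implies (φ implies χ) = 1/2 implies 1/2 = 1/2
not (φ implies (φ implies χ)) = not 1/2 = 1/2
χ implies φ = 1/2 implies 1/2 = 1/2
φ iff φ = 1/2 iff 1/2 = 1/2
(χ implies φ) iff (φ iff φ) = 1/2 iff 1/2 = 1/2
ψ iff χ = 1/2 iff 1/2 = 1/2
((χ implies φ) iff (φ iff φ)) iff (ψ iff χ) = 1/2 iff 1/2 = 1/2
not (φ implies (φ implies χ)) implies (((χ implies φ) iff (φ iff φ)) iff (ψ iff χ)) = 1/2 implies 1/2 = 1/2
not ((ψ iff (χ iff χ)) iff φ) iff (not (φ implies (φ implies χ)) implies (((χ implies φ) iff (φ iff φ)) iff (ψ iff χ))) = 1/2 iff 1/2 = 1/2
not (not ((ψ iff (χ iff χ)) iff φ) iff (not (φ implies (φ implies χ)) implies (((χ implies φ) iff (φ iff φ)) iff (ψ iff χ)))) = not 1/2 = 1/2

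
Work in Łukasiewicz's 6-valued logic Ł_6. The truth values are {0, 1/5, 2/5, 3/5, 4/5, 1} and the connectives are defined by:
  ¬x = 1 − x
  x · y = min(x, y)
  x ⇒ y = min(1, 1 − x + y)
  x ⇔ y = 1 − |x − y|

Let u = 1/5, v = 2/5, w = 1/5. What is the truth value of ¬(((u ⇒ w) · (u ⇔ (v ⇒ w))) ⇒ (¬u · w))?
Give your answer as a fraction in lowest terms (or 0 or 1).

1/5

u ⇒ w = 1/5 ⇒ 1/5 = 1
v ⇒ w = 2/5 ⇒ 1/5 = 4/5
u ⇔ (v ⇒ w) = 1/5 ⇔ 4/5 = 2/5
(u ⇒ w) · (u ⇔ (v ⇒ w)) = 1 · 2/5 = 2/5
¬u = ¬1/5 = 4/5
¬u · w = 4/5 · 1/5 = 1/5
((u ⇒ w) · (u ⇔ (v ⇒ w))) ⇒ (¬u · w) = 2/5 ⇒ 1/5 = 4/5
¬(((u ⇒ w) · (u ⇔ (v ⇒ w))) ⇒ (¬u · w)) = ¬4/5 = 1/5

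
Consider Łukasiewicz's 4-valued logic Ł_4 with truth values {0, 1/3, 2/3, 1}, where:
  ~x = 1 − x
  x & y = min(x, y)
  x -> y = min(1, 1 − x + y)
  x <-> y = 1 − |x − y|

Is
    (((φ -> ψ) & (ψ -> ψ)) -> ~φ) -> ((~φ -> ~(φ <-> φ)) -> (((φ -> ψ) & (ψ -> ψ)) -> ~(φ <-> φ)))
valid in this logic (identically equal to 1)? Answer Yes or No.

φ = 0, ψ = 0 ↦ 1
φ = 0, ψ = 1/3 ↦ 1
φ = 0, ψ = 2/3 ↦ 1
φ = 0, ψ = 1 ↦ 1
φ = 1/3, ψ = 0 ↦ 1
φ = 1/3, ψ = 1/3 ↦ 1
φ = 1/3, ψ = 2/3 ↦ 1
φ = 1/3, ψ = 1 ↦ 1
φ = 2/3, ψ = 0 ↦ 1
φ = 2/3, ψ = 1/3 ↦ 1
φ = 2/3, ψ = 2/3 ↦ 1
φ = 2/3, ψ = 1 ↦ 1
φ = 1, ψ = 0 ↦ 1
φ = 1, ψ = 1/3 ↦ 1
φ = 1, ψ = 2/3 ↦ 1
φ = 1, ψ = 1 ↦ 1
Every assignment gives a value ≥ 1.

Yes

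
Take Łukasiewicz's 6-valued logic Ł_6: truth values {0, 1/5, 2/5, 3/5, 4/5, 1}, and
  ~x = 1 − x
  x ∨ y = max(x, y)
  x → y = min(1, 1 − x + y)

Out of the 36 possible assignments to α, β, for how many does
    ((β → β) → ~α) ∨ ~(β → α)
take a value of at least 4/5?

12

value 1: 6 assignments (counts)
value 4/5: 6 assignments (counts)
value 3/5: 6 assignments
value 2/5: 6 assignments
value 1/5: 6 assignments
value 0: 6 assignments
So 12 of the 36 assignments meet the threshold.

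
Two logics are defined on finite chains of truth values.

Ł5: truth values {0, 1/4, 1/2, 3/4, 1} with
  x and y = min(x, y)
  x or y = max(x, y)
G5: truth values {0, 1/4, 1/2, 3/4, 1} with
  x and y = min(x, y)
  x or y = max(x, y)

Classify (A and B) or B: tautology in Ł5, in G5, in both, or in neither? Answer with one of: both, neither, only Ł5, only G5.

In Ł5: at A = 0, B = 0 the value is 0 — not a tautology.
In G5: at A = 0, B = 0 the value is 0 — not a tautology.

neither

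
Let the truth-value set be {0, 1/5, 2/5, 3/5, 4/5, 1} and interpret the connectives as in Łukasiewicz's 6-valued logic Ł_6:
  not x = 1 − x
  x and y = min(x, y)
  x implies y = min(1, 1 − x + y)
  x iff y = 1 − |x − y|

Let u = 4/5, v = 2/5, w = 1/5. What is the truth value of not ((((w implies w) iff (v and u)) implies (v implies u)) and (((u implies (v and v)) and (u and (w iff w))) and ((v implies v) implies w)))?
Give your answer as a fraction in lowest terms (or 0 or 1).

4/5

w implies w = 1/5 implies 1/5 = 1
v and u = 2/5 and 4/5 = 2/5
(w implies w) iff (v and u) = 1 iff 2/5 = 2/5
v implies u = 2/5 implies 4/5 = 1
((w implies w) iff (v and u)) implies (v implies u) = 2/5 implies 1 = 1
v and v = 2/5 and 2/5 = 2/5
u implies (v and v) = 4/5 implies 2/5 = 3/5
w iff w = 1/5 iff 1/5 = 1
u and (w iff w) = 4/5 and 1 = 4/5
(u implies (v and v)) and (u and (w iff w)) = 3/5 and 4/5 = 3/5
v implies v = 2/5 implies 2/5 = 1
(v implies v) implies w = 1 implies 1/5 = 1/5
((u implies (v and v)) and (u and (w iff w))) and ((v implies v) implies w) = 3/5 and 1/5 = 1/5
(((w implies w) iff (v and u)) implies (v implies u)) and (((u implies (v and v)) and (u and (w iff w))) and ((v implies v) implies w)) = 1 and 1/5 = 1/5
not ((((w implies w) iff (v and u)) implies (v implies u)) and (((u implies (v and v)) and (u and (w iff w))) and ((v implies v) implies w))) = not 1/5 = 4/5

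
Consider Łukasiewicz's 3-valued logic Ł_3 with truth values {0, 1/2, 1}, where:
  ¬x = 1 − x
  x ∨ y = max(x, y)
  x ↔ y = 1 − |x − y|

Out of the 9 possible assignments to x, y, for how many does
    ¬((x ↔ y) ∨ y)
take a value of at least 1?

x = 0, y = 0 ↦ 0  <
x = 0, y = 1/2 ↦ 1/2  <
x = 0, y = 1 ↦ 0  <
x = 1/2, y = 0 ↦ 1/2  <
x = 1/2, y = 1/2 ↦ 0  <
x = 1/2, y = 1 ↦ 0  <
x = 1, y = 0 ↦ 1  ≥
x = 1, y = 1/2 ↦ 1/2  <
x = 1, y = 1 ↦ 0  <
So 1 of the 9 assignments meets the threshold.

1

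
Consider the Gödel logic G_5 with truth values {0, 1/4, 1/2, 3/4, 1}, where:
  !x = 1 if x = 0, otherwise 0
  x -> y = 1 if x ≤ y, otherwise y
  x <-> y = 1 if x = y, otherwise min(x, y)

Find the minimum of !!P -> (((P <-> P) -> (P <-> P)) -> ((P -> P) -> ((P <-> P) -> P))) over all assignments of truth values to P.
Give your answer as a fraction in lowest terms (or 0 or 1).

1/4

Take P = 1/4:
!P = !1/4 = 0
!!P = !0 = 1
P <-> P = 1/4 <-> 1/4 = 1
P <-> P = 1/4 <-> 1/4 = 1
(P <-> P) -> (P <-> P) = 1 -> 1 = 1
P -> P = 1/4 -> 1/4 = 1
P <-> P = 1/4 <-> 1/4 = 1
(P <-> P) -> P = 1 -> 1/4 = 1/4
(P -> P) -> ((P <-> P) -> P) = 1 -> 1/4 = 1/4
((P <-> P) -> (P <-> P)) -> ((P -> P) -> ((P <-> P) -> P)) = 1 -> 1/4 = 1/4
!!P -> (((P <-> P) -> (P <-> P)) -> ((P -> P) -> ((P <-> P) -> P))) = 1 -> 1/4 = 1/4
No assignment yields a value below 1/4, so this is the minimum.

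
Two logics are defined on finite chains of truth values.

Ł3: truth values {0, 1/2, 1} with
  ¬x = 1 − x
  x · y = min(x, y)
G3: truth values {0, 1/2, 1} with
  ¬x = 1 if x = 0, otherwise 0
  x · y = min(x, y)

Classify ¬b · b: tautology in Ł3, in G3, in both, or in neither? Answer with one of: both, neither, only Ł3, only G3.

In Ł3: at b = 0 the value is 0 — not a tautology.
In G3: at b = 0 the value is 0 — not a tautology.

neither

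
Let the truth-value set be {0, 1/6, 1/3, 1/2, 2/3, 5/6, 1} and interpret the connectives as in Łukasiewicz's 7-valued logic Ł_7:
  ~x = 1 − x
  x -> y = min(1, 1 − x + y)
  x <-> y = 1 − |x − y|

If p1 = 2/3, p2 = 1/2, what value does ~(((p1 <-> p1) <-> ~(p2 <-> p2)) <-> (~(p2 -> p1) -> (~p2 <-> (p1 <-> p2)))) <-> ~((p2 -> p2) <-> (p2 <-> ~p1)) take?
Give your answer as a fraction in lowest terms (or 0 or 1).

p1 <-> p1 = 2/3 <-> 2/3 = 1
p2 <-> p2 = 1/2 <-> 1/2 = 1
~(p2 <-> p2) = ~1 = 0
(p1 <-> p1) <-> ~(p2 <-> p2) = 1 <-> 0 = 0
p2 -> p1 = 1/2 -> 2/3 = 1
~(p2 -> p1) = ~1 = 0
~p2 = ~1/2 = 1/2
p1 <-> p2 = 2/3 <-> 1/2 = 5/6
~p2 <-> (p1 <-> p2) = 1/2 <-> 5/6 = 2/3
~(p2 -> p1) -> (~p2 <-> (p1 <-> p2)) = 0 -> 2/3 = 1
((p1 <-> p1) <-> ~(p2 <-> p2)) <-> (~(p2 -> p1) -> (~p2 <-> (p1 <-> p2))) = 0 <-> 1 = 0
~(((p1 <-> p1) <-> ~(p2 <-> p2)) <-> (~(p2 -> p1) -> (~p2 <-> (p1 <-> p2)))) = ~0 = 1
p2 -> p2 = 1/2 -> 1/2 = 1
~p1 = ~2/3 = 1/3
p2 <-> ~p1 = 1/2 <-> 1/3 = 5/6
(p2 -> p2) <-> (p2 <-> ~p1) = 1 <-> 5/6 = 5/6
~((p2 -> p2) <-> (p2 <-> ~p1)) = ~5/6 = 1/6
~(((p1 <-> p1) <-> ~(p2 <-> p2)) <-> (~(p2 -> p1) -> (~p2 <-> (p1 <-> p2)))) <-> ~((p2 -> p2) <-> (p2 <-> ~p1)) = 1 <-> 1/6 = 1/6

1/6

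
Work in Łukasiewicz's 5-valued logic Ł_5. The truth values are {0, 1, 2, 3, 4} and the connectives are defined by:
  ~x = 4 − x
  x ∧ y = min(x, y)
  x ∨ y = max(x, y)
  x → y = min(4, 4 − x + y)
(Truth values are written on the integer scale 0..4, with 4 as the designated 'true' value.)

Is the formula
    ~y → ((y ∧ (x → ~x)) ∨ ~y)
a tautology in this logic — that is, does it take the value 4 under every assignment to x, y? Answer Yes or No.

Yes

At x = 4, y = 2, for instance:
~y = ~2 = 2
~x = ~4 = 0
x → ~x = 4 → 0 = 0
y ∧ (x → ~x) = 2 ∧ 0 = 0
(y ∧ (x → ~x)) ∨ ~y = 0 ∨ 2 = 2
~y → ((y ∧ (x → ~x)) ∨ ~y) = 2 → 2 = 4
and checking the remaining 24 assignments likewise gives ≥ 4 in every case.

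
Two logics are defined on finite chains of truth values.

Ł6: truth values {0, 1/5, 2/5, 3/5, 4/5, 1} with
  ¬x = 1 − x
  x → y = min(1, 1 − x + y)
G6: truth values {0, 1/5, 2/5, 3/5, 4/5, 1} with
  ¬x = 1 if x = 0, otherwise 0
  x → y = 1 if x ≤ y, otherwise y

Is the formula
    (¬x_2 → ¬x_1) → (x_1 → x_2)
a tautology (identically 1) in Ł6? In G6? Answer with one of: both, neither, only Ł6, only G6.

only Ł6

In Ł6: every assignment gives 1 — tautology.
In G6: at x_1 = 2/5, x_2 = 1/5 the value is 1/5 — not a tautology.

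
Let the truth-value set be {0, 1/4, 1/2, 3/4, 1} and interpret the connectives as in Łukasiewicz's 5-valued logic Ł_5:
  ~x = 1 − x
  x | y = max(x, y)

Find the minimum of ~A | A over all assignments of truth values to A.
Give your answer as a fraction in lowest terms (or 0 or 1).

Take A = 1/2:
~A = ~1/2 = 1/2
~A | A = 1/2 | 1/2 = 1/2
No assignment yields a value below 1/2, so this is the minimum.

1/2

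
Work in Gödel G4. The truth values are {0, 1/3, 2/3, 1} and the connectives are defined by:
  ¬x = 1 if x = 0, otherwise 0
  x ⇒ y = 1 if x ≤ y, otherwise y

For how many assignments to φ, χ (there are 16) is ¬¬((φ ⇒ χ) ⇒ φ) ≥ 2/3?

φ = 0, χ = 0 ↦ 0  <
φ = 0, χ = 1/3 ↦ 0  <
φ = 0, χ = 2/3 ↦ 0  <
φ = 0, χ = 1 ↦ 0  <
φ = 1/3, χ = 0 ↦ 1  ≥
φ = 1/3, χ = 1/3 ↦ 1  ≥
φ = 1/3, χ = 2/3 ↦ 1  ≥
φ = 1/3, χ = 1 ↦ 1  ≥
φ = 2/3, χ = 0 ↦ 1  ≥
φ = 2/3, χ = 1/3 ↦ 1  ≥
φ = 2/3, χ = 2/3 ↦ 1  ≥
φ = 2/3, χ = 1 ↦ 1  ≥
φ = 1, χ = 0 ↦ 1  ≥
φ = 1, χ = 1/3 ↦ 1  ≥
φ = 1, χ = 2/3 ↦ 1  ≥
φ = 1, χ = 1 ↦ 1  ≥
So 12 of the 16 assignments meet the threshold.

12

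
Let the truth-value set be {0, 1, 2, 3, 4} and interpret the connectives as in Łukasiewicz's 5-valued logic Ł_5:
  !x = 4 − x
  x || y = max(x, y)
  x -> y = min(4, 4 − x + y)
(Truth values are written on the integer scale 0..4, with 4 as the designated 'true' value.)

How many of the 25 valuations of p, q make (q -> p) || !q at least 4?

value 4: 15 assignments (counts)
value 3: 4 assignments
value 2: 3 assignments
value 1: 2 assignments
value 0: 1 assignment
So 15 of the 25 assignments meet the threshold.

15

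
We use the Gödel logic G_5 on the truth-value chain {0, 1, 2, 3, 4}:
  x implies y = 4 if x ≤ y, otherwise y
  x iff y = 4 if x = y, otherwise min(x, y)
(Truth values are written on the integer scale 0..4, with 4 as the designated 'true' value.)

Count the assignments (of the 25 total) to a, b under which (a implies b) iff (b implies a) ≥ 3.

value 4: 5 assignments (counts)
value 3: 2 assignments (counts)
value 2: 4 assignments
value 1: 6 assignments
value 0: 8 assignments
So 7 of the 25 assignments meet the threshold.

7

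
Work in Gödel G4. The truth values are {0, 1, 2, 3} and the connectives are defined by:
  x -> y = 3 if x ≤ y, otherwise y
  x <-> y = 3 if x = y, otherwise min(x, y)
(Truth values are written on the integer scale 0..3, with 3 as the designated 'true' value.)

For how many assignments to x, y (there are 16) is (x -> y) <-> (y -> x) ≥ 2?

x = 0, y = 0 ↦ 3  ≥
x = 0, y = 1 ↦ 0  <
x = 0, y = 2 ↦ 0  <
x = 0, y = 3 ↦ 0  <
x = 1, y = 0 ↦ 0  <
x = 1, y = 1 ↦ 3  ≥
x = 1, y = 2 ↦ 1  <
x = 1, y = 3 ↦ 1  <
x = 2, y = 0 ↦ 0  <
x = 2, y = 1 ↦ 1  <
x = 2, y = 2 ↦ 3  ≥
x = 2, y = 3 ↦ 2  ≥
x = 3, y = 0 ↦ 0  <
x = 3, y = 1 ↦ 1  <
x = 3, y = 2 ↦ 2  ≥
x = 3, y = 3 ↦ 3  ≥
So 6 of the 16 assignments meet the threshold.

6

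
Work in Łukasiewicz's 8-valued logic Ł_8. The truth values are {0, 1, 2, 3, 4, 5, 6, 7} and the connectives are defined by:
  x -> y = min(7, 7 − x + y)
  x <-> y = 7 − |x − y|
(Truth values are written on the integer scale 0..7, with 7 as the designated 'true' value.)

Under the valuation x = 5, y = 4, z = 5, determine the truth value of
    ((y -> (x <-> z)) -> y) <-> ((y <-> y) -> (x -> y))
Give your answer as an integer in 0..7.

5

x <-> z = 5 <-> 5 = 7
y -> (x <-> z) = 4 -> 7 = 7
(y -> (x <-> z)) -> y = 7 -> 4 = 4
y <-> y = 4 <-> 4 = 7
x -> y = 5 -> 4 = 6
(y <-> y) -> (x -> y) = 7 -> 6 = 6
((y -> (x <-> z)) -> y) <-> ((y <-> y) -> (x -> y)) = 4 <-> 6 = 5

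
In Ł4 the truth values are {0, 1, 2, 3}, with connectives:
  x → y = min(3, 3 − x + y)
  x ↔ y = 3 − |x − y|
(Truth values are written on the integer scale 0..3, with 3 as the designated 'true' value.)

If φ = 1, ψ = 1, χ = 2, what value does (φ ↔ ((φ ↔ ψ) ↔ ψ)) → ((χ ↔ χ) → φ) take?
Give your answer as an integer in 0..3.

1

φ ↔ ψ = 1 ↔ 1 = 3
(φ ↔ ψ) ↔ ψ = 3 ↔ 1 = 1
φ ↔ ((φ ↔ ψ) ↔ ψ) = 1 ↔ 1 = 3
χ ↔ χ = 2 ↔ 2 = 3
(χ ↔ χ) → φ = 3 → 1 = 1
(φ ↔ ((φ ↔ ψ) ↔ ψ)) → ((χ ↔ χ) → φ) = 3 → 1 = 1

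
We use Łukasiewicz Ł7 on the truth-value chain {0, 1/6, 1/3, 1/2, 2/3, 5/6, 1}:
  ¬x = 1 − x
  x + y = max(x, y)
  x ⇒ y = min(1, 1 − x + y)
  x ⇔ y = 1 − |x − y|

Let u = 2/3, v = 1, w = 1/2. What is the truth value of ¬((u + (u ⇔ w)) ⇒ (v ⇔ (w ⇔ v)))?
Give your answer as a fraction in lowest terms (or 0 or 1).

u ⇔ w = 2/3 ⇔ 1/2 = 5/6
u + (u ⇔ w) = 2/3 + 5/6 = 5/6
w ⇔ v = 1/2 ⇔ 1 = 1/2
v ⇔ (w ⇔ v) = 1 ⇔ 1/2 = 1/2
(u + (u ⇔ w)) ⇒ (v ⇔ (w ⇔ v)) = 5/6 ⇒ 1/2 = 2/3
¬((u + (u ⇔ w)) ⇒ (v ⇔ (w ⇔ v))) = ¬2/3 = 1/3

1/3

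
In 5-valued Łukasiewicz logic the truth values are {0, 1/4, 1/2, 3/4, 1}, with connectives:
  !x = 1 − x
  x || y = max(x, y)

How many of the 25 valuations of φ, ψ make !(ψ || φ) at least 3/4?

4

value 1: 1 assignment (counts)
value 3/4: 3 assignments (counts)
value 1/2: 5 assignments
value 1/4: 7 assignments
value 0: 9 assignments
So 4 of the 25 assignments meet the threshold.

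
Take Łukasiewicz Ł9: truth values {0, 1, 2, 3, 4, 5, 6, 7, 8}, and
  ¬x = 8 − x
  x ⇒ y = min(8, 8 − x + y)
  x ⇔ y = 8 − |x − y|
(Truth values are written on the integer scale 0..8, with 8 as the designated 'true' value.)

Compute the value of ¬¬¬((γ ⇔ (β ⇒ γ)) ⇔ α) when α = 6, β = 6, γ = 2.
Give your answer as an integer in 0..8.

0

β ⇒ γ = 6 ⇒ 2 = 4
γ ⇔ (β ⇒ γ) = 2 ⇔ 4 = 6
(γ ⇔ (β ⇒ γ)) ⇔ α = 6 ⇔ 6 = 8
¬((γ ⇔ (β ⇒ γ)) ⇔ α) = ¬8 = 0
¬¬((γ ⇔ (β ⇒ γ)) ⇔ α) = ¬0 = 8
¬¬¬((γ ⇔ (β ⇒ γ)) ⇔ α) = ¬8 = 0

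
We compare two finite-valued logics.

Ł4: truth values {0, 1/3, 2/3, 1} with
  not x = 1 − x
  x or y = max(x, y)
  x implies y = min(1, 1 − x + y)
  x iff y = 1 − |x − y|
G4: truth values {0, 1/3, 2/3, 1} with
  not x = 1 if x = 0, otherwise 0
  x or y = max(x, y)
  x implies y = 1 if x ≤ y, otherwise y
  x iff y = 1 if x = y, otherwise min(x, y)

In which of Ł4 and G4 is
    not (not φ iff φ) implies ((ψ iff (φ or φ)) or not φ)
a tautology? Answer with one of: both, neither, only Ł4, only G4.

neither

In Ł4: at φ = 1, ψ = 0 the value is 0 — not a tautology.
In G4: at φ = 1/3, ψ = 0 the value is 0 — not a tautology.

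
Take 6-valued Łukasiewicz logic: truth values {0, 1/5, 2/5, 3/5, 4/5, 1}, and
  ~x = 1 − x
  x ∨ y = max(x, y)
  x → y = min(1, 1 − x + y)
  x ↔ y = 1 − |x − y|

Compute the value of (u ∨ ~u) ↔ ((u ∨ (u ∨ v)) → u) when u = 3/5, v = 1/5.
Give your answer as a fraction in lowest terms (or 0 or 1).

3/5

~u = ~3/5 = 2/5
u ∨ ~u = 3/5 ∨ 2/5 = 3/5
u ∨ v = 3/5 ∨ 1/5 = 3/5
u ∨ (u ∨ v) = 3/5 ∨ 3/5 = 3/5
(u ∨ (u ∨ v)) → u = 3/5 → 3/5 = 1
(u ∨ ~u) ↔ ((u ∨ (u ∨ v)) → u) = 3/5 ↔ 1 = 3/5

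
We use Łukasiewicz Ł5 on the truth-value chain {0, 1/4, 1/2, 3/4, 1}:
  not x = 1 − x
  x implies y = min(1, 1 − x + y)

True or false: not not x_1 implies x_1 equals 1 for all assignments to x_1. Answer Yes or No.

x_1 = 0 ↦ 1
x_1 = 1/4 ↦ 1
x_1 = 1/2 ↦ 1
x_1 = 3/4 ↦ 1
x_1 = 1 ↦ 1
Every assignment gives a value ≥ 1.

Yes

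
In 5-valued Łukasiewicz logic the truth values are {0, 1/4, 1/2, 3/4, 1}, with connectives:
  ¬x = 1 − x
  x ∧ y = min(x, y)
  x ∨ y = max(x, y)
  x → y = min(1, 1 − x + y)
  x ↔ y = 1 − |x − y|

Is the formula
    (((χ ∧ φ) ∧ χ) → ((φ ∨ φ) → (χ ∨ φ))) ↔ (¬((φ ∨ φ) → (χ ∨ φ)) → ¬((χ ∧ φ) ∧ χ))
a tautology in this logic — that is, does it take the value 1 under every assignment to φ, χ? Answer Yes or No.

Yes

At φ = 3/4, χ = 3/4, for instance:
χ ∧ φ = 3/4 ∧ 3/4 = 3/4
(χ ∧ φ) ∧ χ = 3/4 ∧ 3/4 = 3/4
φ ∨ φ = 3/4 ∨ 3/4 = 3/4
χ ∨ φ = 3/4 ∨ 3/4 = 3/4
(φ ∨ φ) → (χ ∨ φ) = 3/4 → 3/4 = 1
((χ ∧ φ) ∧ χ) → ((φ ∨ φ) → (χ ∨ φ)) = 3/4 → 1 = 1
¬((φ ∨ φ) → (χ ∨ φ)) = ¬1 = 0
¬((χ ∧ φ) ∧ χ) = ¬3/4 = 1/4
¬((φ ∨ φ) → (χ ∨ φ)) → ¬((χ ∧ φ) ∧ χ) = 0 → 1/4 = 1
(((χ ∧ φ) ∧ χ) → ((φ ∨ φ) → (χ ∨ φ))) ↔ (¬((φ ∨ φ) → (χ ∨ φ)) → ¬((χ ∧ φ) ∧ χ)) = 1 ↔ 1 = 1
and checking the remaining 24 assignments likewise gives ≥ 1 in every case.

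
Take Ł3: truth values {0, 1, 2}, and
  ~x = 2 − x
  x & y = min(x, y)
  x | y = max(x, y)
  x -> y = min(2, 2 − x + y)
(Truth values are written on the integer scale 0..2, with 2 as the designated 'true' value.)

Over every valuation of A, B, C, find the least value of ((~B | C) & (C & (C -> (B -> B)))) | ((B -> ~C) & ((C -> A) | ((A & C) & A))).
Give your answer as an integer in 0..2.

Take A = 0, B = 0, C = 1:
~B = ~0 = 2
~B | C = 2 | 1 = 2
B -> B = 0 -> 0 = 2
C -> (B -> B) = 1 -> 2 = 2
C & (C -> (B -> B)) = 1 & 2 = 1
(~B | C) & (C & (C -> (B -> B))) = 2 & 1 = 1
~C = ~1 = 1
B -> ~C = 0 -> 1 = 2
C -> A = 1 -> 0 = 1
A & C = 0 & 1 = 0
(A & C) & A = 0 & 0 = 0
(C -> A) | ((A & C) & A) = 1 | 0 = 1
(B -> ~C) & ((C -> A) | ((A & C) & A)) = 2 & 1 = 1
((~B | C) & (C & (C -> (B -> B)))) | ((B -> ~C) & ((C -> A) | ((A & C) & A))) = 1 | 1 = 1
No assignment yields a value below 1, so this is the minimum.

1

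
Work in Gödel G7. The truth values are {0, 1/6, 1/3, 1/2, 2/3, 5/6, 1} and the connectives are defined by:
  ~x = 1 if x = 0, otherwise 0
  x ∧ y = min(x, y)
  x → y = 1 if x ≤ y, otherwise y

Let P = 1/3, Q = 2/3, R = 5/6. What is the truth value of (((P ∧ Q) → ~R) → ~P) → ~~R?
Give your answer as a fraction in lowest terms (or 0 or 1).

P ∧ Q = 1/3 ∧ 2/3 = 1/3
~R = ~5/6 = 0
(P ∧ Q) → ~R = 1/3 → 0 = 0
~P = ~1/3 = 0
((P ∧ Q) → ~R) → ~P = 0 → 0 = 1
~R = ~5/6 = 0
~~R = ~0 = 1
(((P ∧ Q) → ~R) → ~P) → ~~R = 1 → 1 = 1

1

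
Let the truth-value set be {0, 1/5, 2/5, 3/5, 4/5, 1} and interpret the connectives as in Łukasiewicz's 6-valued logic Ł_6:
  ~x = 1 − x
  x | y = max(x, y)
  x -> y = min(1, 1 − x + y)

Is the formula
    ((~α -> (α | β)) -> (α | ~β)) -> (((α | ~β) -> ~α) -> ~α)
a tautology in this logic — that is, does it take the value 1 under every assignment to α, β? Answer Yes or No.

No

Counterexample: take α = 1/5, β = 1/5.
~α = ~1/5 = 4/5
α | β = 1/5 | 1/5 = 1/5
~α -> (α | β) = 4/5 -> 1/5 = 2/5
~β = ~1/5 = 4/5
α | ~β = 1/5 | 4/5 = 4/5
(~α -> (α | β)) -> (α | ~β) = 2/5 -> 4/5 = 1
~β = ~1/5 = 4/5
α | ~β = 1/5 | 4/5 = 4/5
~α = ~1/5 = 4/5
(α | ~β) -> ~α = 4/5 -> 4/5 = 1
~α = ~1/5 = 4/5
((α | ~β) -> ~α) -> ~α = 1 -> 4/5 = 4/5
((~α -> (α | β)) -> (α | ~β)) -> (((α | ~β) -> ~α) -> ~α) = 1 -> 4/5 = 4/5
This gives 4/5 ≠ 1.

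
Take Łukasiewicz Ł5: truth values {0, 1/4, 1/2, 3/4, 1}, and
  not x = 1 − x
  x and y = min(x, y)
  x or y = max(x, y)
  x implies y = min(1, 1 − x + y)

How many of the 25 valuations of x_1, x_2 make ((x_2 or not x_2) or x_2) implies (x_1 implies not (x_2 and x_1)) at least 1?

21

value 1: 21 assignments (counts)
value 3/4: 1 assignment
value 1/2: 2 assignments
value 0: 1 assignment
So 21 of the 25 assignments meet the threshold.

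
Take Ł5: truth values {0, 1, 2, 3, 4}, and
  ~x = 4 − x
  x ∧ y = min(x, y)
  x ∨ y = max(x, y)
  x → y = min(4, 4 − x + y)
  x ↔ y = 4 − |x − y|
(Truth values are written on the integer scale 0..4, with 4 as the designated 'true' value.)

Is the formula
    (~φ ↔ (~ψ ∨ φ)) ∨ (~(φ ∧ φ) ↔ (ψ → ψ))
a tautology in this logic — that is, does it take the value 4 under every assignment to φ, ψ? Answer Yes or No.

No

Counterexample: take φ = 1, ψ = 0.
~φ = ~1 = 3
~ψ = ~0 = 4
~ψ ∨ φ = 4 ∨ 1 = 4
~φ ↔ (~ψ ∨ φ) = 3 ↔ 4 = 3
φ ∧ φ = 1 ∧ 1 = 1
~(φ ∧ φ) = ~1 = 3
ψ → ψ = 0 → 0 = 4
~(φ ∧ φ) ↔ (ψ → ψ) = 3 ↔ 4 = 3
(~φ ↔ (~ψ ∨ φ)) ∨ (~(φ ∧ φ) ↔ (ψ → ψ)) = 3 ∨ 3 = 3
This gives 3 ≠ 4.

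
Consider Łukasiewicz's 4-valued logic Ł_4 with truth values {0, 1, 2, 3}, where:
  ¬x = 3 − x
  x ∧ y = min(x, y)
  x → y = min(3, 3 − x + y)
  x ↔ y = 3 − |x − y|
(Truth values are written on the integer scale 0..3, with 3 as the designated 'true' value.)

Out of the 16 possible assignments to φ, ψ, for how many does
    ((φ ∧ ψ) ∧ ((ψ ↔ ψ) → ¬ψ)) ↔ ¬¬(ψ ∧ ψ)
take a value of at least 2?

φ = 0, ψ = 0 ↦ 3  ≥
φ = 0, ψ = 1 ↦ 2  ≥
φ = 0, ψ = 2 ↦ 1  <
φ = 0, ψ = 3 ↦ 0  <
φ = 1, ψ = 0 ↦ 3  ≥
φ = 1, ψ = 1 ↦ 3  ≥
φ = 1, ψ = 2 ↦ 2  ≥
φ = 1, ψ = 3 ↦ 0  <
φ = 2, ψ = 0 ↦ 3  ≥
φ = 2, ψ = 1 ↦ 3  ≥
φ = 2, ψ = 2 ↦ 2  ≥
φ = 2, ψ = 3 ↦ 0  <
φ = 3, ψ = 0 ↦ 3  ≥
φ = 3, ψ = 1 ↦ 3  ≥
φ = 3, ψ = 2 ↦ 2  ≥
φ = 3, ψ = 3 ↦ 0  <
So 11 of the 16 assignments meet the threshold.

11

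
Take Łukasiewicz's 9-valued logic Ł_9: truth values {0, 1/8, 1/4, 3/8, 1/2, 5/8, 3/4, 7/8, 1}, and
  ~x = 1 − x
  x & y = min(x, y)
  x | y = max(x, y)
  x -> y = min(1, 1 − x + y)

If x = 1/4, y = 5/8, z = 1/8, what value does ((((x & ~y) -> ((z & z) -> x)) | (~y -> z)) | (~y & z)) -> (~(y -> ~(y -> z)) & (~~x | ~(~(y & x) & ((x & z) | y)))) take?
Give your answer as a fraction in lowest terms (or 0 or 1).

~y = ~5/8 = 3/8
x & ~y = 1/4 & 3/8 = 1/4
z & z = 1/8 & 1/8 = 1/8
(z & z) -> x = 1/8 -> 1/4 = 1
(x & ~y) -> ((z & z) -> x) = 1/4 -> 1 = 1
~y = ~5/8 = 3/8
~y -> z = 3/8 -> 1/8 = 3/4
((x & ~y) -> ((z & z) -> x)) | (~y -> z) = 1 | 3/4 = 1
~y = ~5/8 = 3/8
~y & z = 3/8 & 1/8 = 1/8
(((x & ~y) -> ((z & z) -> x)) | (~y -> z)) | (~y & z) = 1 | 1/8 = 1
y -> z = 5/8 -> 1/8 = 1/2
~(y -> z) = ~1/2 = 1/2
y -> ~(y -> z) = 5/8 -> 1/2 = 7/8
~(y -> ~(y -> z)) = ~7/8 = 1/8
~x = ~1/4 = 3/4
~~x = ~3/4 = 1/4
y & x = 5/8 & 1/4 = 1/4
~(y & x) = ~1/4 = 3/4
x & z = 1/4 & 1/8 = 1/8
(x & z) | y = 1/8 | 5/8 = 5/8
~(y & x) & ((x & z) | y) = 3/4 & 5/8 = 5/8
~(~(y & x) & ((x & z) | y)) = ~5/8 = 3/8
~~x | ~(~(y & x) & ((x & z) | y)) = 1/4 | 3/8 = 3/8
~(y -> ~(y -> z)) & (~~x | ~(~(y & x) & ((x & z) | y))) = 1/8 & 3/8 = 1/8
((((x & ~y) -> ((z & z) -> x)) | (~y -> z)) | (~y & z)) -> (~(y -> ~(y -> z)) & (~~x | ~(~(y & x) & ((x & z) | y)))) = 1 -> 1/8 = 1/8

1/8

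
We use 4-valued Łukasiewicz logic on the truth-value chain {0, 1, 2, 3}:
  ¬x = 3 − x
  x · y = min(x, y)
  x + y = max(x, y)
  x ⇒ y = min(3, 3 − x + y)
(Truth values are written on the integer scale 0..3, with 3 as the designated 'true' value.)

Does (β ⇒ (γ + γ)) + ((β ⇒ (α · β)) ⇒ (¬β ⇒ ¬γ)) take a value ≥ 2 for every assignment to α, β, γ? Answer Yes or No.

At α = 3, β = 1, γ = 1, for instance:
γ + γ = 1 + 1 = 1
β ⇒ (γ + γ) = 1 ⇒ 1 = 3
α · β = 3 · 1 = 1
β ⇒ (α · β) = 1 ⇒ 1 = 3
¬β = ¬1 = 2
¬γ = ¬1 = 2
¬β ⇒ ¬γ = 2 ⇒ 2 = 3
(β ⇒ (α · β)) ⇒ (¬β ⇒ ¬γ) = 3 ⇒ 3 = 3
(β ⇒ (γ + γ)) + ((β ⇒ (α · β)) ⇒ (¬β ⇒ ¬γ)) = 3 + 3 = 3
and checking the remaining 63 assignments likewise gives ≥ 2 in every case.

Yes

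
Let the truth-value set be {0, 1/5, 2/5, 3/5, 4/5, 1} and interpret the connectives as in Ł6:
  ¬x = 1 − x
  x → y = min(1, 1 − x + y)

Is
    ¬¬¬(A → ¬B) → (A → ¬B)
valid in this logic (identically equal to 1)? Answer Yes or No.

No

Counterexample: take A = 3/5, B = 1.
¬B = ¬1 = 0
A → ¬B = 3/5 → 0 = 2/5
¬(A → ¬B) = ¬2/5 = 3/5
¬¬(A → ¬B) = ¬3/5 = 2/5
¬¬¬(A → ¬B) = ¬2/5 = 3/5
¬B = ¬1 = 0
A → ¬B = 3/5 → 0 = 2/5
¬¬¬(A → ¬B) → (A → ¬B) = 3/5 → 2/5 = 4/5
This gives 4/5 ≠ 1.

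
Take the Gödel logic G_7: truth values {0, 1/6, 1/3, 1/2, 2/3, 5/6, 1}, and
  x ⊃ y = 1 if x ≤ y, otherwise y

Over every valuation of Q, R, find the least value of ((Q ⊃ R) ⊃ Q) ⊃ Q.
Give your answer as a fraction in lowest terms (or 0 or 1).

Take Q = 1/6, R = 0:
Q ⊃ R = 1/6 ⊃ 0 = 0
(Q ⊃ R) ⊃ Q = 0 ⊃ 1/6 = 1
((Q ⊃ R) ⊃ Q) ⊃ Q = 1 ⊃ 1/6 = 1/6
No assignment yields a value below 1/6, so this is the minimum.

1/6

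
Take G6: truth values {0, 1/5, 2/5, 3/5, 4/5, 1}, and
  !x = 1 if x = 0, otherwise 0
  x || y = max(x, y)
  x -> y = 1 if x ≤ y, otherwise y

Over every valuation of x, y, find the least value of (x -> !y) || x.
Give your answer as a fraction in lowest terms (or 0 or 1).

Take x = 1/5, y = 1/5:
!y = !1/5 = 0
x -> !y = 1/5 -> 0 = 0
(x -> !y) || x = 0 || 1/5 = 1/5
No assignment yields a value below 1/5, so this is the minimum.

1/5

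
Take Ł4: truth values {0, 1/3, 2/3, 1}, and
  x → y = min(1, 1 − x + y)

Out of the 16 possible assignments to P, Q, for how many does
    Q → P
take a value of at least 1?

10

P = 0, Q = 0 ↦ 1  ≥
P = 0, Q = 1/3 ↦ 2/3  <
P = 0, Q = 2/3 ↦ 1/3  <
P = 0, Q = 1 ↦ 0  <
P = 1/3, Q = 0 ↦ 1  ≥
P = 1/3, Q = 1/3 ↦ 1  ≥
P = 1/3, Q = 2/3 ↦ 2/3  <
P = 1/3, Q = 1 ↦ 1/3  <
P = 2/3, Q = 0 ↦ 1  ≥
P = 2/3, Q = 1/3 ↦ 1  ≥
P = 2/3, Q = 2/3 ↦ 1  ≥
P = 2/3, Q = 1 ↦ 2/3  <
P = 1, Q = 0 ↦ 1  ≥
P = 1, Q = 1/3 ↦ 1  ≥
P = 1, Q = 2/3 ↦ 1  ≥
P = 1, Q = 1 ↦ 1  ≥
So 10 of the 16 assignments meet the threshold.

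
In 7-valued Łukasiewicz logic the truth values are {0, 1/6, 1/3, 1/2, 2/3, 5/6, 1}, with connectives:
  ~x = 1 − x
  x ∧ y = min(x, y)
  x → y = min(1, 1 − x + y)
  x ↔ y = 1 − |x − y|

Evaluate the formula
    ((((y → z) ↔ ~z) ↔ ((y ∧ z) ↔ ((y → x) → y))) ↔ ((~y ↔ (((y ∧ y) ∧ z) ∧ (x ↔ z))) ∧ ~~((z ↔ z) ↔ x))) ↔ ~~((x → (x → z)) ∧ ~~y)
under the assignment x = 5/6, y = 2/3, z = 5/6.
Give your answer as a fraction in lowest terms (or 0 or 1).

5/6

y → z = 2/3 → 5/6 = 1
~z = ~5/6 = 1/6
(y → z) ↔ ~z = 1 ↔ 1/6 = 1/6
y ∧ z = 2/3 ∧ 5/6 = 2/3
y → x = 2/3 → 5/6 = 1
(y → x) → y = 1 → 2/3 = 2/3
(y ∧ z) ↔ ((y → x) → y) = 2/3 ↔ 2/3 = 1
((y → z) ↔ ~z) ↔ ((y ∧ z) ↔ ((y → x) → y)) = 1/6 ↔ 1 = 1/6
~y = ~2/3 = 1/3
y ∧ y = 2/3 ∧ 2/3 = 2/3
(y ∧ y) ∧ z = 2/3 ∧ 5/6 = 2/3
x ↔ z = 5/6 ↔ 5/6 = 1
((y ∧ y) ∧ z) ∧ (x ↔ z) = 2/3 ∧ 1 = 2/3
~y ↔ (((y ∧ y) ∧ z) ∧ (x ↔ z)) = 1/3 ↔ 2/3 = 2/3
z ↔ z = 5/6 ↔ 5/6 = 1
(z ↔ z) ↔ x = 1 ↔ 5/6 = 5/6
~((z ↔ z) ↔ x) = ~5/6 = 1/6
~~((z ↔ z) ↔ x) = ~1/6 = 5/6
(~y ↔ (((y ∧ y) ∧ z) ∧ (x ↔ z))) ∧ ~~((z ↔ z) ↔ x) = 2/3 ∧ 5/6 = 2/3
(((y → z) ↔ ~z) ↔ ((y ∧ z) ↔ ((y → x) → y))) ↔ ((~y ↔ (((y ∧ y) ∧ z) ∧ (x ↔ z))) ∧ ~~((z ↔ z) ↔ x)) = 1/6 ↔ 2/3 = 1/2
x → z = 5/6 → 5/6 = 1
x → (x → z) = 5/6 → 1 = 1
~y = ~2/3 = 1/3
~~y = ~1/3 = 2/3
(x → (x → z)) ∧ ~~y = 1 ∧ 2/3 = 2/3
~((x → (x → z)) ∧ ~~y) = ~2/3 = 1/3
~~((x → (x → z)) ∧ ~~y) = ~1/3 = 2/3
((((y → z) ↔ ~z) ↔ ((y ∧ z) ↔ ((y → x) → y))) ↔ ((~y ↔ (((y ∧ y) ∧ z) ∧ (x ↔ z))) ∧ ~~((z ↔ z) ↔ x))) ↔ ~~((x → (x → z)) ∧ ~~y) = 1/2 ↔ 2/3 = 5/6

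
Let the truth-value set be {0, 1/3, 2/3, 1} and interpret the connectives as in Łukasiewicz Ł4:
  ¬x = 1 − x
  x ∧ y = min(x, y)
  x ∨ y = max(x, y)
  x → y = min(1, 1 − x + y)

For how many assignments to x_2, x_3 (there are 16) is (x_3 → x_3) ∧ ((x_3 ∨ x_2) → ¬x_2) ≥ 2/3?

x_2 = 0, x_3 = 0 ↦ 1  ≥
x_2 = 0, x_3 = 1/3 ↦ 1  ≥
x_2 = 0, x_3 = 2/3 ↦ 1  ≥
x_2 = 0, x_3 = 1 ↦ 1  ≥
x_2 = 1/3, x_3 = 0 ↦ 1  ≥
x_2 = 1/3, x_3 = 1/3 ↦ 1  ≥
x_2 = 1/3, x_3 = 2/3 ↦ 1  ≥
x_2 = 1/3, x_3 = 1 ↦ 2/3  ≥
x_2 = 2/3, x_3 = 0 ↦ 2/3  ≥
x_2 = 2/3, x_3 = 1/3 ↦ 2/3  ≥
x_2 = 2/3, x_3 = 2/3 ↦ 2/3  ≥
x_2 = 2/3, x_3 = 1 ↦ 1/3  <
x_2 = 1, x_3 = 0 ↦ 0  <
x_2 = 1, x_3 = 1/3 ↦ 0  <
x_2 = 1, x_3 = 2/3 ↦ 0  <
x_2 = 1, x_3 = 1 ↦ 0  <
So 11 of the 16 assignments meet the threshold.

11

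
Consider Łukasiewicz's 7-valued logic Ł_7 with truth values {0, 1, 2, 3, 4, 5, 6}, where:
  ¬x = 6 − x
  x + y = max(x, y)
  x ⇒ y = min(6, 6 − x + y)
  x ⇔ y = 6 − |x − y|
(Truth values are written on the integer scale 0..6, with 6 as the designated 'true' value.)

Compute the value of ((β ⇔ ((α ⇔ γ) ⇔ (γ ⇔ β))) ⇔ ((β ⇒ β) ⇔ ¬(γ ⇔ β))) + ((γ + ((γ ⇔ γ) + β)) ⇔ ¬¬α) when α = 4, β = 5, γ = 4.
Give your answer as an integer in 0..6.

α ⇔ γ = 4 ⇔ 4 = 6
γ ⇔ β = 4 ⇔ 5 = 5
(α ⇔ γ) ⇔ (γ ⇔ β) = 6 ⇔ 5 = 5
β ⇔ ((α ⇔ γ) ⇔ (γ ⇔ β)) = 5 ⇔ 5 = 6
β ⇒ β = 5 ⇒ 5 = 6
γ ⇔ β = 4 ⇔ 5 = 5
¬(γ ⇔ β) = ¬5 = 1
(β ⇒ β) ⇔ ¬(γ ⇔ β) = 6 ⇔ 1 = 1
(β ⇔ ((α ⇔ γ) ⇔ (γ ⇔ β))) ⇔ ((β ⇒ β) ⇔ ¬(γ ⇔ β)) = 6 ⇔ 1 = 1
γ ⇔ γ = 4 ⇔ 4 = 6
(γ ⇔ γ) + β = 6 + 5 = 6
γ + ((γ ⇔ γ) + β) = 4 + 6 = 6
¬α = ¬4 = 2
¬¬α = ¬2 = 4
(γ + ((γ ⇔ γ) + β)) ⇔ ¬¬α = 6 ⇔ 4 = 4
((β ⇔ ((α ⇔ γ) ⇔ (γ ⇔ β))) ⇔ ((β ⇒ β) ⇔ ¬(γ ⇔ β))) + ((γ + ((γ ⇔ γ) + β)) ⇔ ¬¬α) = 1 + 4 = 4

4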